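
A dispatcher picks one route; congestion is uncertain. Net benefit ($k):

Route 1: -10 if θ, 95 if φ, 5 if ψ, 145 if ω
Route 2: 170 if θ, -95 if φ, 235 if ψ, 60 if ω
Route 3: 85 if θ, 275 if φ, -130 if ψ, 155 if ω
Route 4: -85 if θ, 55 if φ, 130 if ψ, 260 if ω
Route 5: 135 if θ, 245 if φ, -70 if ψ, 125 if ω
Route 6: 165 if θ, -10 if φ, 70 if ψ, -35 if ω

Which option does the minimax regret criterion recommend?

Column bests: θ=170, φ=275, ψ=235, ω=260.
Route 1 regrets: 180, 180, 230, 115 → max 230
Route 2 regrets: 0, 370, 0, 200 → max 370
Route 3 regrets: 85, 0, 365, 105 → max 365
Route 4 regrets: 255, 220, 105, 0 → max 255
Route 5 regrets: 35, 30, 305, 135 → max 305
Route 6 regrets: 5, 285, 165, 295 → max 295
Smallest max regret = 230 → Route 1.

Route 1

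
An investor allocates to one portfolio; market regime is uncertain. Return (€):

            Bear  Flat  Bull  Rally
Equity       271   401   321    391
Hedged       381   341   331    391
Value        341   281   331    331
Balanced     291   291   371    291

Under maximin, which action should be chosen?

Hedged

Row minima: Equity=271, Hedged=331, Value=281, Balanced=291
Best worst-case = 331 → Hedged.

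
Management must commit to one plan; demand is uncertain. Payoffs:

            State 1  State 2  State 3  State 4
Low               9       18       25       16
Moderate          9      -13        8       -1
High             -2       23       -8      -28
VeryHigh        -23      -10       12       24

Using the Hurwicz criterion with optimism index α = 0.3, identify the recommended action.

Low

Low: 0.3·25 + 0.7·9 = 13.8
Moderate: 0.3·9 + 0.7·(-13) = -6.4
High: 0.3·23 + 0.7·(-28) = -12.7
VeryHigh: 0.3·24 + 0.7·(-23) = -8.9
Highest Hurwicz score = 13.8 → Low.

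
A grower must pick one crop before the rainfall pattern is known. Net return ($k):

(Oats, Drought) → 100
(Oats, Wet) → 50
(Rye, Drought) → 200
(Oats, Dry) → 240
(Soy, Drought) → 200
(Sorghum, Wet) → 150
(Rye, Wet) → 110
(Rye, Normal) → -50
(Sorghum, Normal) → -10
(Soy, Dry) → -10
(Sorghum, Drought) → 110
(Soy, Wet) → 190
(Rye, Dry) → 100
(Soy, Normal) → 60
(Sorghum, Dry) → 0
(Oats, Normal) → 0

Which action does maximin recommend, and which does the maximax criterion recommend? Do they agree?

maximin → Oats; maximax → Oats (agree)

Row minima: Sorghum=-10, Soy=-10, Oats=0, Rye=-50
Best worst-case = 0 → Oats.
Row maxima: Sorghum=150, Soy=200, Oats=240, Rye=200
Best best-case = 240 → Oats.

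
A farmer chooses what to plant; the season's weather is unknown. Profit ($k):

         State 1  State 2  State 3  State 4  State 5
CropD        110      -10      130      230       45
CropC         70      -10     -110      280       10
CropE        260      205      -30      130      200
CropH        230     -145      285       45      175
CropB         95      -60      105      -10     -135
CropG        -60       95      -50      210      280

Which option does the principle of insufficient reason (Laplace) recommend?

Row averages: CropD=101, CropC=48, CropE=153, CropH=118, CropB=-1, CropG=95
Highest average = 153 → CropE.

CropE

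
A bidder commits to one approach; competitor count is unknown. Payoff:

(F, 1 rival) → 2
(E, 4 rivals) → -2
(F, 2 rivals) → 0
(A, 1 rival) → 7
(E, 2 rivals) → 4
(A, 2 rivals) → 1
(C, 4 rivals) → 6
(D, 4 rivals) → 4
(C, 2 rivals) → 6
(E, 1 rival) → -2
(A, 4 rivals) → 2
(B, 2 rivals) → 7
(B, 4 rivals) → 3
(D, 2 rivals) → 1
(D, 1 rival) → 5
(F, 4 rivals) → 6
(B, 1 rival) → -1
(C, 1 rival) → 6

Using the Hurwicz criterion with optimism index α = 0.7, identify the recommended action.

C

A: 0.7·7 + 0.3·1 = 5.2
B: 0.7·7 + 0.3·(-1) = 4.6
C: 0.7·6 + 0.3·6 = 6
D: 0.7·5 + 0.3·1 = 3.8
E: 0.7·4 + 0.3·(-2) = 2.2
F: 0.7·6 + 0.3·0 = 4.2
Highest Hurwicz score = 6 → C.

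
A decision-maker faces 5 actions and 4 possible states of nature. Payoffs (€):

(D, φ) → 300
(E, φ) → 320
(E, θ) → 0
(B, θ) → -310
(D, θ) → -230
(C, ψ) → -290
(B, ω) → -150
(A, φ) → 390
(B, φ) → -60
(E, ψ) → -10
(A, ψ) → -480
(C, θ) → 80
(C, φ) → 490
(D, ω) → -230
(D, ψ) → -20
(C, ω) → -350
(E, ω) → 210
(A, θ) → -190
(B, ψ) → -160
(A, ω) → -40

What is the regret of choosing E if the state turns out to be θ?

Best payoff under θ is 80.
Regret = 80 − 0 = 80.

80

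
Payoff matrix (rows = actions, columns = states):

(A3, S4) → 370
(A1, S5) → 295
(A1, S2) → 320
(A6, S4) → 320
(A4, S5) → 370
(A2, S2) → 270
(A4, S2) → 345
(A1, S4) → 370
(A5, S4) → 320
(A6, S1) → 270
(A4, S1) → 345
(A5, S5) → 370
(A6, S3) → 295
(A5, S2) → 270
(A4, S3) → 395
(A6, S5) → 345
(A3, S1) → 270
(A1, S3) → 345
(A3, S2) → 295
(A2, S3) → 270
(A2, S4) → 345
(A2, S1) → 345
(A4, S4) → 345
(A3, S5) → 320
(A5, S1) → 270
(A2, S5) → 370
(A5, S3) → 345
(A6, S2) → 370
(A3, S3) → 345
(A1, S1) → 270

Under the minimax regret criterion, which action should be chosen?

Column bests: S1=345, S2=370, S3=395, S4=370, S5=370.
A1 regrets: 75, 50, 50, 0, 75 → max 75
A2 regrets: 0, 100, 125, 25, 0 → max 125
A3 regrets: 75, 75, 50, 0, 50 → max 75
A4 regrets: 0, 25, 0, 25, 0 → max 25
A5 regrets: 75, 100, 50, 50, 0 → max 100
A6 regrets: 75, 0, 100, 50, 25 → max 100
Smallest max regret = 25 → A4.

A4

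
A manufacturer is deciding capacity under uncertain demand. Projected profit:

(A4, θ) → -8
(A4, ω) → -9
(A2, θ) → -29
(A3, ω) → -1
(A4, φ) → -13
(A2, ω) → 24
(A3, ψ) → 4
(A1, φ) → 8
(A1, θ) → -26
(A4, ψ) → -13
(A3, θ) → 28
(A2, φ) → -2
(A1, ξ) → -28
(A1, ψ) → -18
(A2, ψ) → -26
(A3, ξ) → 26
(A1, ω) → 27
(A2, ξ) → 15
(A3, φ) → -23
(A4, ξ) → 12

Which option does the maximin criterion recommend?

A4

Row minima: A1=-28, A2=-29, A3=-23, A4=-13
Best worst-case = -13 → A4.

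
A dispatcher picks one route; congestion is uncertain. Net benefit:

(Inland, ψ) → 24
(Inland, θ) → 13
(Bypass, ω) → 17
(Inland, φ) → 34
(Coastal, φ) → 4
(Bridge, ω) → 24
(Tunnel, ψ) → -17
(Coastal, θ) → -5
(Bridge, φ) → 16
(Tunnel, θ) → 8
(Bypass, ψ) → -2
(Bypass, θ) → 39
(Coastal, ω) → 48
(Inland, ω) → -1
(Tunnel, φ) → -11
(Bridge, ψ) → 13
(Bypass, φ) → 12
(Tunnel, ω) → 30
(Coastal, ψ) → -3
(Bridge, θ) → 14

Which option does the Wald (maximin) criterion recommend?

Row minima: Coastal=-5, Inland=-1, Bypass=-2, Bridge=13, Tunnel=-17
Best worst-case = 13 → Bridge.

Bridge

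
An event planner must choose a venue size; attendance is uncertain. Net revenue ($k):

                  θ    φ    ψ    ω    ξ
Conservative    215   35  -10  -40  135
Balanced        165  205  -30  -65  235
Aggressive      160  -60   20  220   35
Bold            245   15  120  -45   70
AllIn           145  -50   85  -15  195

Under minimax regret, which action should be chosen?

Column bests: θ=245, φ=205, ψ=120, ω=220, ξ=235.
Conservative regrets: 30, 170, 130, 260, 100 → max 260
Balanced regrets: 80, 0, 150, 285, 0 → max 285
Aggressive regrets: 85, 265, 100, 0, 200 → max 265
Bold regrets: 0, 190, 0, 265, 165 → max 265
AllIn regrets: 100, 255, 35, 235, 40 → max 255
Smallest max regret = 255 → AllIn.

AllIn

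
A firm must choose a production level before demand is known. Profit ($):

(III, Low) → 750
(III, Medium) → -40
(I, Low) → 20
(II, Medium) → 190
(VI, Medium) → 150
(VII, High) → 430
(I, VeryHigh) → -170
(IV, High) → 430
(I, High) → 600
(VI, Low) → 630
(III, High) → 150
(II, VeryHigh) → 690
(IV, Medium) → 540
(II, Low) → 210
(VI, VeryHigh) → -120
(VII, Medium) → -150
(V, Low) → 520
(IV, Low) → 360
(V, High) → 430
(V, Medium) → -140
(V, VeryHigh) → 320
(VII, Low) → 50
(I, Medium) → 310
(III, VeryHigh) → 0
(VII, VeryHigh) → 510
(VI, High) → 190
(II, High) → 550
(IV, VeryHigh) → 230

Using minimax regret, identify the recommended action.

Column bests: Low=750, Medium=540, High=600, VeryHigh=690.
I regrets: 730, 230, 0, 860 → max 860
II regrets: 540, 350, 50, 0 → max 540
III regrets: 0, 580, 450, 690 → max 690
IV regrets: 390, 0, 170, 460 → max 460
V regrets: 230, 680, 170, 370 → max 680
VI regrets: 120, 390, 410, 810 → max 810
VII regrets: 700, 690, 170, 180 → max 700
Smallest max regret = 460 → IV.

IV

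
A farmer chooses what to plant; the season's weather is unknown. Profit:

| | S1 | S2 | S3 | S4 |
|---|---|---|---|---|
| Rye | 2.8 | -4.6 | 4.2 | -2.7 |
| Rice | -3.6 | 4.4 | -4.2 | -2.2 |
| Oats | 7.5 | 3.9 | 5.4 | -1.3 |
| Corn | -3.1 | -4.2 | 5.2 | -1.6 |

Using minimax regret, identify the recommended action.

Oats

Column bests: S1=7.5, S2=4.4, S3=5.4, S4=-1.3.
Rye regrets: 4.7, 9.0, 1.2, 1.4 → max 9.0
Rice regrets: 11.1, 0.0, 9.6, 0.9 → max 11.1
Oats regrets: 0.0, 0.5, 0.0, 0.0 → max 0.5
Corn regrets: 10.6, 8.6, 0.2, 0.3 → max 10.6
Smallest max regret = 0.5 → Oats.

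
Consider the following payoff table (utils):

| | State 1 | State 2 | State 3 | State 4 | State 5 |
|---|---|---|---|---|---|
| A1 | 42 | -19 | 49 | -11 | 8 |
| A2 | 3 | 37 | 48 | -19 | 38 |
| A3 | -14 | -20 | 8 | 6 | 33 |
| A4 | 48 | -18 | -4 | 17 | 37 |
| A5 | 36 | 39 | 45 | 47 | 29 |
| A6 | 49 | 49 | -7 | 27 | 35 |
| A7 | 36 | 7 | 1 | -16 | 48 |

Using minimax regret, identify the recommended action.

A5

Column bests: State 1=49, State 2=49, State 3=49, State 4=47, State 5=48.
A1 regrets: 7, 68, 0, 58, 40 → max 68
A2 regrets: 46, 12, 1, 66, 10 → max 66
A3 regrets: 63, 69, 41, 41, 15 → max 69
A4 regrets: 1, 67, 53, 30, 11 → max 67
A5 regrets: 13, 10, 4, 0, 19 → max 19
A6 regrets: 0, 0, 56, 20, 13 → max 56
A7 regrets: 13, 42, 48, 63, 0 → max 63
Smallest max regret = 19 → A5.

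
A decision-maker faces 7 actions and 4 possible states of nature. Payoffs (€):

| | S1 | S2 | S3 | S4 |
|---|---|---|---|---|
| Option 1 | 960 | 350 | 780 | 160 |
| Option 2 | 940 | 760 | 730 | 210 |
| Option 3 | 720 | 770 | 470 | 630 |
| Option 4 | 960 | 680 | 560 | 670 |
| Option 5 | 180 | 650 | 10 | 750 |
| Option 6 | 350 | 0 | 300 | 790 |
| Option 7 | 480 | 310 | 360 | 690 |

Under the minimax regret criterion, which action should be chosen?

Option 4

Column bests: S1=960, S2=770, S3=780, S4=790.
Option 1 regrets: 0, 420, 0, 630 → max 630
Option 2 regrets: 20, 10, 50, 580 → max 580
Option 3 regrets: 240, 0, 310, 160 → max 310
Option 4 regrets: 0, 90, 220, 120 → max 220
Option 5 regrets: 780, 120, 770, 40 → max 780
Option 6 regrets: 610, 770, 480, 0 → max 770
Option 7 regrets: 480, 460, 420, 100 → max 480
Smallest max regret = 220 → Option 4.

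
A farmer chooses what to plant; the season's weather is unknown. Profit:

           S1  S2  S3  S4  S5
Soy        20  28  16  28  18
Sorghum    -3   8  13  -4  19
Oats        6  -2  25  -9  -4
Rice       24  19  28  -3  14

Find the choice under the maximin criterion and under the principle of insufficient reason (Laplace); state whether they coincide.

maximin → Soy; laplace → Soy (agree)

Row minima: Soy=16, Sorghum=-4, Oats=-9, Rice=-3
Best worst-case = 16 → Soy.
Row averages: Soy=22, Sorghum=6.6, Oats=3.2, Rice=16.4
Highest average = 22 → Soy.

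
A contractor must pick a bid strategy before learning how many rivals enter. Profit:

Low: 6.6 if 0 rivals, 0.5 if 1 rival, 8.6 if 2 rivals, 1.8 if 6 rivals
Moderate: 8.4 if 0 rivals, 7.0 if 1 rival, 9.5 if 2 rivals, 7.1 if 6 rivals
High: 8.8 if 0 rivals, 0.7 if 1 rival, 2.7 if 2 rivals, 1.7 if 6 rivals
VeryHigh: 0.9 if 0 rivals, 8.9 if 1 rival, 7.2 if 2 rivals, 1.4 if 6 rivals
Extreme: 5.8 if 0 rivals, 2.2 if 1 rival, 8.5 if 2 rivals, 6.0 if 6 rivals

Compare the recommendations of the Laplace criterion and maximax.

laplace → Moderate; maximax → Moderate (agree)

Row averages: Low=4.375, Moderate=8, High=3.475, VeryHigh=4.6, Extreme=5.625
Highest average = 8 → Moderate.
Row maxima: Low=8.6, Moderate=9.5, High=8.8, VeryHigh=8.9, Extreme=8.5
Best best-case = 9.5 → Moderate.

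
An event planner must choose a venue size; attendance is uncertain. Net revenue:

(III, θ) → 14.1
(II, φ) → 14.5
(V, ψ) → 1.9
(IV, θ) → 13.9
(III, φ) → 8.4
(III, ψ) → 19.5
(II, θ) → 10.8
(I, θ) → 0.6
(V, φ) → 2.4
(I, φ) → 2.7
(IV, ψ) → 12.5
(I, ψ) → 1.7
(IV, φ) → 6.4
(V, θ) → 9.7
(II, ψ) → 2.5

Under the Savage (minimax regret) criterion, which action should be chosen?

III

Column bests: θ=14.1, φ=14.5, ψ=19.5.
I regrets: 13.5, 11.8, 17.8 → max 17.8
II regrets: 3.3, 0.0, 17.0 → max 17.0
III regrets: 0.0, 6.1, 0.0 → max 6.1
IV regrets: 0.2, 8.1, 7.0 → max 8.1
V regrets: 4.4, 12.1, 17.6 → max 17.6
Smallest max regret = 6.1 → III.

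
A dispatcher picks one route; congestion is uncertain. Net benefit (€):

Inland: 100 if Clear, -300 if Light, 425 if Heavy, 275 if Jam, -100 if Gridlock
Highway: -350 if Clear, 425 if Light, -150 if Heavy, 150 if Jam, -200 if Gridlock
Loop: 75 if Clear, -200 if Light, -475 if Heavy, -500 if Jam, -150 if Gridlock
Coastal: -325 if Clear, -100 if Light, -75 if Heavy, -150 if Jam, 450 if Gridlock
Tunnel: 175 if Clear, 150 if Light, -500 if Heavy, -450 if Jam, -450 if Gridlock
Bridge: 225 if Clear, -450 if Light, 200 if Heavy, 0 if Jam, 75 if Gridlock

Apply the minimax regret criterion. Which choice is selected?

Column bests: Clear=225, Light=425, Heavy=425, Jam=275, Gridlock=450.
Inland regrets: 125, 725, 0, 0, 550 → max 725
Highway regrets: 575, 0, 575, 125, 650 → max 650
Loop regrets: 150, 625, 900, 775, 600 → max 900
Coastal regrets: 550, 525, 500, 425, 0 → max 550
Tunnel regrets: 50, 275, 925, 725, 900 → max 925
Bridge regrets: 0, 875, 225, 275, 375 → max 875
Smallest max regret = 550 → Coastal.

Coastal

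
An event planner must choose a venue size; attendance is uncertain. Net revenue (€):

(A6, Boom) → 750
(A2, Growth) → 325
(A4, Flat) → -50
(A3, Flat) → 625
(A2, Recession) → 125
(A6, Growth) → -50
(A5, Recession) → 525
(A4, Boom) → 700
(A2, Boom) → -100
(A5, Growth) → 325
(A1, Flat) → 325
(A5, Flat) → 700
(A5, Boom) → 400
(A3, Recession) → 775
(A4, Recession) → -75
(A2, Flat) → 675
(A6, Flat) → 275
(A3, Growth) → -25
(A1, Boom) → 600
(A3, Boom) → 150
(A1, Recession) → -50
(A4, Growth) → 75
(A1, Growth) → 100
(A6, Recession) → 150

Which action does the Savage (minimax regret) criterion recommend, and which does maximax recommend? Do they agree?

Column bests: Recession=775, Flat=700, Growth=325, Boom=750.
A1 regrets: 825, 375, 225, 150 → max 825
A2 regrets: 650, 25, 0, 850 → max 850
A3 regrets: 0, 75, 350, 600 → max 600
A4 regrets: 850, 750, 250, 50 → max 850
A5 regrets: 250, 0, 0, 350 → max 350
A6 regrets: 625, 425, 375, 0 → max 625
Smallest max regret = 350 → A5.
Row maxima: A1=600, A2=675, A3=775, A4=700, A5=700, A6=750
Best best-case = 775 → A3.

minimax regret → A5; maximax → A3 (disagree)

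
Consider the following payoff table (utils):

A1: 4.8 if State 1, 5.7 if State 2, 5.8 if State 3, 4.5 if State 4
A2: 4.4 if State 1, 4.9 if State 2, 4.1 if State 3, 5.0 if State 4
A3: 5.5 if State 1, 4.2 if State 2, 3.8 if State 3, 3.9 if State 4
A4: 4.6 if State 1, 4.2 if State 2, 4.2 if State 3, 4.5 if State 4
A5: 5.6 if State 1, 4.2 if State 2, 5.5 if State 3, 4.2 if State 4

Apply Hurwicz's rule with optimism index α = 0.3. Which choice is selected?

A1

A1: 0.3·5.8 + 0.7·4.5 = 4.89
A2: 0.3·5.0 + 0.7·4.1 = 4.37
A3: 0.3·5.5 + 0.7·3.8 = 4.31
A4: 0.3·4.6 + 0.7·4.2 = 4.32
A5: 0.3·5.6 + 0.7·4.2 = 4.62
Highest Hurwicz score = 4.89 → A1.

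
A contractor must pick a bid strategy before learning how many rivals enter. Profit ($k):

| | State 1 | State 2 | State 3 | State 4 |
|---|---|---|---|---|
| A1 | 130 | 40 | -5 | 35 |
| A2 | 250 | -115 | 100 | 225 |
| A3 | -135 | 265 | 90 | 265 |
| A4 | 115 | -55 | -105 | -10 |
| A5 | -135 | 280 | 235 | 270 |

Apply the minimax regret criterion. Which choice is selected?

A1

Column bests: State 1=250, State 2=280, State 3=235, State 4=270.
A1 regrets: 120, 240, 240, 235 → max 240
A2 regrets: 0, 395, 135, 45 → max 395
A3 regrets: 385, 15, 145, 5 → max 385
A4 regrets: 135, 335, 340, 280 → max 340
A5 regrets: 385, 0, 0, 0 → max 385
Smallest max regret = 240 → A1.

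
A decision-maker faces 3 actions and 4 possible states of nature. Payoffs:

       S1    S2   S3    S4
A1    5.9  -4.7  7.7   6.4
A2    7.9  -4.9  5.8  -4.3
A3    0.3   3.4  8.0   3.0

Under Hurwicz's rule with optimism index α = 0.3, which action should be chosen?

A1: 0.3·7.7 + 0.7·(-4.7) = -0.98
A2: 0.3·7.9 + 0.7·(-4.9) = -1.06
A3: 0.3·8.0 + 0.7·0.3 = 2.61
Highest Hurwicz score = 2.61 → A3.

A3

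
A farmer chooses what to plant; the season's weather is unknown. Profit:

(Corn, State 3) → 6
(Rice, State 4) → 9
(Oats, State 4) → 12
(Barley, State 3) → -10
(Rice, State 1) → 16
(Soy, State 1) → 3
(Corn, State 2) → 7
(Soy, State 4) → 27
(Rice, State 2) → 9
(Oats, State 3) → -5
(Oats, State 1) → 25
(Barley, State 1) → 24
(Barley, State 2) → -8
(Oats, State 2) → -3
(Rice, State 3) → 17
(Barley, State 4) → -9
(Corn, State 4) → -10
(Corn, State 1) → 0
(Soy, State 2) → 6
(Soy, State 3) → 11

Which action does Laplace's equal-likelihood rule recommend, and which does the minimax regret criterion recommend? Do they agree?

Row averages: Soy=11.75, Corn=0.75, Barley=-0.75, Rice=12.75, Oats=7.25
Highest average = 12.75 → Rice.
Column bests: State 1=25, State 2=9, State 3=17, State 4=27.
Soy regrets: 22, 3, 6, 0 → max 22
Corn regrets: 25, 2, 11, 37 → max 37
Barley regrets: 1, 17, 27, 36 → max 36
Rice regrets: 9, 0, 0, 18 → max 18
Oats regrets: 0, 12, 22, 15 → max 22
Smallest max regret = 18 → Rice.

laplace → Rice; minimax regret → Rice (agree)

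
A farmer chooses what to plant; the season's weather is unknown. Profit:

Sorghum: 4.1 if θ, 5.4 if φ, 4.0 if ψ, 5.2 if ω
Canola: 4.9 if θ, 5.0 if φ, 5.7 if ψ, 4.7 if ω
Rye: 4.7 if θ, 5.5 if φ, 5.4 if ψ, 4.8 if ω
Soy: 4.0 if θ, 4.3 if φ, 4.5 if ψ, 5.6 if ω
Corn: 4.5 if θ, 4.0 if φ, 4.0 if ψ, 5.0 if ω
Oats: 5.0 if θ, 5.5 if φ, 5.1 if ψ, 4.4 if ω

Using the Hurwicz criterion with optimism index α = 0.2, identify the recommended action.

Sorghum: 0.2·5.4 + 0.8·4.0 = 4.28
Canola: 0.2·5.7 + 0.8·4.7 = 4.9
Rye: 0.2·5.5 + 0.8·4.7 = 4.86
Soy: 0.2·5.6 + 0.8·4.0 = 4.32
Corn: 0.2·5.0 + 0.8·4.0 = 4.2
Oats: 0.2·5.5 + 0.8·4.4 = 4.62
Highest Hurwicz score = 4.9 → Canola.

Canola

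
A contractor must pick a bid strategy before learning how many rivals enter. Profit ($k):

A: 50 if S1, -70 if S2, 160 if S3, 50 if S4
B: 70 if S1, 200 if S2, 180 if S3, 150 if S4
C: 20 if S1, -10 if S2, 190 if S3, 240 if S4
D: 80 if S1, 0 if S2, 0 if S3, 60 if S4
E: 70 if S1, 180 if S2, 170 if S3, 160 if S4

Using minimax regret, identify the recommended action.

Column bests: S1=80, S2=200, S3=190, S4=240.
A regrets: 30, 270, 30, 190 → max 270
B regrets: 10, 0, 10, 90 → max 90
C regrets: 60, 210, 0, 0 → max 210
D regrets: 0, 200, 190, 180 → max 200
E regrets: 10, 20, 20, 80 → max 80
Smallest max regret = 80 → E.

E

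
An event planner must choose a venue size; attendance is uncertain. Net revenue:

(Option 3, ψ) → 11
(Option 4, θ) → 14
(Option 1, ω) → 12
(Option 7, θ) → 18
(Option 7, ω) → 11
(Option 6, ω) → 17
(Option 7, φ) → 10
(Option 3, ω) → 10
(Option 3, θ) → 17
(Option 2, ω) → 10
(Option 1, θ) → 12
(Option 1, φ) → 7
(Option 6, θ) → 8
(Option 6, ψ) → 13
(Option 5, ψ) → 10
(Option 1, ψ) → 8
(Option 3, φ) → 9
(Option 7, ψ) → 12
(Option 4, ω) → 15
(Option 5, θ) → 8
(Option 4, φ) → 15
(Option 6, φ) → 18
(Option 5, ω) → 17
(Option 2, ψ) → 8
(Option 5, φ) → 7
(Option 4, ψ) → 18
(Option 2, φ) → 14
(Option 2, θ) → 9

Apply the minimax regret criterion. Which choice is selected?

Option 4

Column bests: θ=18, φ=18, ψ=18, ω=17.
Option 1 regrets: 6, 11, 10, 5 → max 11
Option 2 regrets: 9, 4, 10, 7 → max 10
Option 3 regrets: 1, 9, 7, 7 → max 9
Option 4 regrets: 4, 3, 0, 2 → max 4
Option 5 regrets: 10, 11, 8, 0 → max 11
Option 6 regrets: 10, 0, 5, 0 → max 10
Option 7 regrets: 0, 8, 6, 6 → max 8
Smallest max regret = 4 → Option 4.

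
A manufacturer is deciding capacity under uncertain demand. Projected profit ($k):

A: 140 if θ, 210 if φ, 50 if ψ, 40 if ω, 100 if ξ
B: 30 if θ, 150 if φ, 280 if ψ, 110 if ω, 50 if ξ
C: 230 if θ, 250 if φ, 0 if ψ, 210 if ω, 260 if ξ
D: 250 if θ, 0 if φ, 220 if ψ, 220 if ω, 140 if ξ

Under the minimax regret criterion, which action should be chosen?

B

Column bests: θ=250, φ=250, ψ=280, ω=220, ξ=260.
A regrets: 110, 40, 230, 180, 160 → max 230
B regrets: 220, 100, 0, 110, 210 → max 220
C regrets: 20, 0, 280, 10, 0 → max 280
D regrets: 0, 250, 60, 0, 120 → max 250
Smallest max regret = 220 → B.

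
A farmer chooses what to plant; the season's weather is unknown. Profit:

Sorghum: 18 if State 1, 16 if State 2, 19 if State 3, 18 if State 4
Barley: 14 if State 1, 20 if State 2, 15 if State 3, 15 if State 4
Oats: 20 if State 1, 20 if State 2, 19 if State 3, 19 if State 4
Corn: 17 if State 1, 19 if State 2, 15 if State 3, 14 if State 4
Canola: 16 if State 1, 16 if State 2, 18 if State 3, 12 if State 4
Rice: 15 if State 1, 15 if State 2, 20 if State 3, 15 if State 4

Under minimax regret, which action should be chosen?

Oats

Column bests: State 1=20, State 2=20, State 3=20, State 4=19.
Sorghum regrets: 2, 4, 1, 1 → max 4
Barley regrets: 6, 0, 5, 4 → max 6
Oats regrets: 0, 0, 1, 0 → max 1
Corn regrets: 3, 1, 5, 5 → max 5
Canola regrets: 4, 4, 2, 7 → max 7
Rice regrets: 5, 5, 0, 4 → max 5
Smallest max regret = 1 → Oats.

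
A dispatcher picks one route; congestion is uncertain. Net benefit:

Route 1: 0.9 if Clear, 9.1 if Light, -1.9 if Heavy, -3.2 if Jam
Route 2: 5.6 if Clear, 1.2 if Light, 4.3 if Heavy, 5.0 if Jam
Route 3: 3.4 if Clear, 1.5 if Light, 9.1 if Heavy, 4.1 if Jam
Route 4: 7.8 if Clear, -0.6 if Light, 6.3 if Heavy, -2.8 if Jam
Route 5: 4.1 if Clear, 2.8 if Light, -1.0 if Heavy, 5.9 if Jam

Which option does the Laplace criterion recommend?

Row averages: Route 1=1.225, Route 2=4.025, Route 3=4.525, Route 4=2.675, Route 5=2.95
Highest average = 4.525 → Route 3.

Route 3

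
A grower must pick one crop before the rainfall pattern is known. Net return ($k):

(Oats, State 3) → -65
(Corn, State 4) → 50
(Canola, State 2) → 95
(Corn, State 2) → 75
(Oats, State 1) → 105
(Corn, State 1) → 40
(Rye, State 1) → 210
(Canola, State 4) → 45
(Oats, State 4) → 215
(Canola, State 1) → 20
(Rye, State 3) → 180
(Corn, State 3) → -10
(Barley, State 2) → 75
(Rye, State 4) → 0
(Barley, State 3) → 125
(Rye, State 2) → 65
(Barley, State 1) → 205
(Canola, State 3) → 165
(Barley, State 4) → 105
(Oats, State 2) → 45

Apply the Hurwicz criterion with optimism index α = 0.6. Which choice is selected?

Corn: 0.6·75 + 0.4·(-10) = 41
Oats: 0.6·215 + 0.4·(-65) = 103
Canola: 0.6·165 + 0.4·20 = 107
Barley: 0.6·205 + 0.4·75 = 153
Rye: 0.6·210 + 0.4·0 = 126
Highest Hurwicz score = 153 → Barley.

Barley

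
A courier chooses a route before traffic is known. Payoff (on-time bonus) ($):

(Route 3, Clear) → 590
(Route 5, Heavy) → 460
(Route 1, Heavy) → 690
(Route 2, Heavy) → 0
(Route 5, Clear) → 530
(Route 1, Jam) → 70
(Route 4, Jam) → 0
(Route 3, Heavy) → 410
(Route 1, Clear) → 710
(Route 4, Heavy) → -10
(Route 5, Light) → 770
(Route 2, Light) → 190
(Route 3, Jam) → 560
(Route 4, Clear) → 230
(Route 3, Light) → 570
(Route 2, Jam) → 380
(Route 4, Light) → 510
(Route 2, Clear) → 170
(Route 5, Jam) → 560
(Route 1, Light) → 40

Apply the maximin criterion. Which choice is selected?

Route 5

Row minima: Route 1=40, Route 2=0, Route 3=410, Route 4=-10, Route 5=460
Best worst-case = 460 → Route 5.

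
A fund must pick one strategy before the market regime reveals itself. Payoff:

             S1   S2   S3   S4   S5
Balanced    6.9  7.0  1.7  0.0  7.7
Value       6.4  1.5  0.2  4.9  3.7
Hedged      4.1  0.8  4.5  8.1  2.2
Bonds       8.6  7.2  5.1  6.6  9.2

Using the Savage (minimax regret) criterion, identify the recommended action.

Column bests: S1=8.6, S2=7.2, S3=5.1, S4=8.1, S5=9.2.
Balanced regrets: 1.7, 0.2, 3.4, 8.1, 1.5 → max 8.1
Value regrets: 2.2, 5.7, 4.9, 3.2, 5.5 → max 5.7
Hedged regrets: 4.5, 6.4, 0.6, 0.0, 7.0 → max 7.0
Bonds regrets: 0.0, 0.0, 0.0, 1.5, 0.0 → max 1.5
Smallest max regret = 1.5 → Bonds.

Bonds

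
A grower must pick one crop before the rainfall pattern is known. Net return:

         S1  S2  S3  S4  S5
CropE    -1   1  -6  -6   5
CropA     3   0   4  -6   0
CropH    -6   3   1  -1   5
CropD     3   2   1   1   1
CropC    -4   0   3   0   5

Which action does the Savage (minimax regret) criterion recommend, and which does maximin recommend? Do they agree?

minimax regret → CropD; maximin → CropD (agree)

Column bests: S1=3, S2=3, S3=4, S4=1, S5=5.
CropE regrets: 4, 2, 10, 7, 0 → max 10
CropA regrets: 0, 3, 0, 7, 5 → max 7
CropH regrets: 9, 0, 3, 2, 0 → max 9
CropD regrets: 0, 1, 3, 0, 4 → max 4
CropC regrets: 7, 3, 1, 1, 0 → max 7
Smallest max regret = 4 → CropD.
Row minima: CropE=-6, CropA=-6, CropH=-6, CropD=1, CropC=-4
Best worst-case = 1 → CropD.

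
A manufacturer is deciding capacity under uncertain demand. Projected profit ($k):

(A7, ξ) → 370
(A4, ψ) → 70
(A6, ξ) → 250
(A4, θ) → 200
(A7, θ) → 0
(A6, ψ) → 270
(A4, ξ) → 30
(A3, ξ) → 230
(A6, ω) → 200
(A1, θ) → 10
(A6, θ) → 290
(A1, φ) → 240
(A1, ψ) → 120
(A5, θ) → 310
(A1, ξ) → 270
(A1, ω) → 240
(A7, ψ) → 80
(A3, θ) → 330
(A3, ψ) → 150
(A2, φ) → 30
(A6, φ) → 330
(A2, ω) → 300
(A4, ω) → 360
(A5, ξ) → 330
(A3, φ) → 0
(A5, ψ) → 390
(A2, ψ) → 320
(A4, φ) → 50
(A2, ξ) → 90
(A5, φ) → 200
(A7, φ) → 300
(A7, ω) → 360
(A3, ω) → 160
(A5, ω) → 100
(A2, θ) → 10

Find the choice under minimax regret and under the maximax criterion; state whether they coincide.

minimax regret → A6; maximax → A5 (disagree)

Column bests: θ=330, φ=330, ψ=390, ω=360, ξ=370.
A1 regrets: 320, 90, 270, 120, 100 → max 320
A2 regrets: 320, 300, 70, 60, 280 → max 320
A3 regrets: 0, 330, 240, 200, 140 → max 330
A4 regrets: 130, 280, 320, 0, 340 → max 340
A5 regrets: 20, 130, 0, 260, 40 → max 260
A6 regrets: 40, 0, 120, 160, 120 → max 160
A7 regrets: 330, 30, 310, 0, 0 → max 330
Smallest max regret = 160 → A6.
Row maxima: A1=270, A2=320, A3=330, A4=360, A5=390, A6=330, A7=370
Best best-case = 390 → A5.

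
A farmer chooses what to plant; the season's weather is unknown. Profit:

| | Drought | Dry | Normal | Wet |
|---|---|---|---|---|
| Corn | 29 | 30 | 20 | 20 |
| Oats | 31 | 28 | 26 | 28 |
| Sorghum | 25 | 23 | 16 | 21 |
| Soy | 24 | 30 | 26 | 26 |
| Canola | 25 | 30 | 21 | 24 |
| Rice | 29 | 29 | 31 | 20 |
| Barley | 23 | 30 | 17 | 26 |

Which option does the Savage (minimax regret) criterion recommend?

Oats

Column bests: Drought=31, Dry=30, Normal=31, Wet=28.
Corn regrets: 2, 0, 11, 8 → max 11
Oats regrets: 0, 2, 5, 0 → max 5
Sorghum regrets: 6, 7, 15, 7 → max 15
Soy regrets: 7, 0, 5, 2 → max 7
Canola regrets: 6, 0, 10, 4 → max 10
Rice regrets: 2, 1, 0, 8 → max 8
Barley regrets: 8, 0, 14, 2 → max 14
Smallest max regret = 5 → Oats.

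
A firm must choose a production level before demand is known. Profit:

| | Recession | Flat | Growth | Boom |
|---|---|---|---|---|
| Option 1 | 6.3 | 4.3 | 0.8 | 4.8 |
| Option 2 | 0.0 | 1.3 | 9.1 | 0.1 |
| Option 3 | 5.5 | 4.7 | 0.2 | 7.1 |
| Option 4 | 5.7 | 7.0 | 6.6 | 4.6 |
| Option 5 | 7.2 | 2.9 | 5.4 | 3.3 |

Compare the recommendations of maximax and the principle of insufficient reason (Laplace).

Row maxima: Option 1=6.3, Option 2=9.1, Option 3=7.1, Option 4=7.0, Option 5=7.2
Best best-case = 9.1 → Option 2.
Row averages: Option 1=4.05, Option 2=2.625, Option 3=4.375, Option 4=5.975, Option 5=4.7
Highest average = 5.975 → Option 4.

maximax → Option 2; laplace → Option 4 (disagree)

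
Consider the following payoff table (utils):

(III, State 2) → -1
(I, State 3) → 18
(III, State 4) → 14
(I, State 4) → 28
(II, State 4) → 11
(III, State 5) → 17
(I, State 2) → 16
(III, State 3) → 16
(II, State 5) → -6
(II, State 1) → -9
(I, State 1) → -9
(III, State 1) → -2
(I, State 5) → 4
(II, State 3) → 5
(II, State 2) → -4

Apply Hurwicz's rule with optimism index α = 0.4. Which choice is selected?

I

I: 0.4·28 + 0.6·(-9) = 5.8
II: 0.4·11 + 0.6·(-9) = -1
III: 0.4·17 + 0.6·(-2) = 5.6
Highest Hurwicz score = 5.8 → I.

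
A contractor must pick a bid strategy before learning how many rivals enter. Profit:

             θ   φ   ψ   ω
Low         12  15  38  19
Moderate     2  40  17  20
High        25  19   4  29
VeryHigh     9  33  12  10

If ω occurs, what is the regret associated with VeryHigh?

19

Best payoff under ω is 29.
Regret = 29 − 10 = 19.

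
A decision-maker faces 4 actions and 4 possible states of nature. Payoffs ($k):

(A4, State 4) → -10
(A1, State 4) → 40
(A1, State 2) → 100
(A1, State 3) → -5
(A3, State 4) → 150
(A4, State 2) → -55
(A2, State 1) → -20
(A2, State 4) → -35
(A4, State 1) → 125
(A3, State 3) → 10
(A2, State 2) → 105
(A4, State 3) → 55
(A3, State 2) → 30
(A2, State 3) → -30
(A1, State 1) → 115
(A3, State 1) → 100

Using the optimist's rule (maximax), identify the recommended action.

A3

Row maxima: A1=115, A2=105, A3=150, A4=125
Best best-case = 150 → A3.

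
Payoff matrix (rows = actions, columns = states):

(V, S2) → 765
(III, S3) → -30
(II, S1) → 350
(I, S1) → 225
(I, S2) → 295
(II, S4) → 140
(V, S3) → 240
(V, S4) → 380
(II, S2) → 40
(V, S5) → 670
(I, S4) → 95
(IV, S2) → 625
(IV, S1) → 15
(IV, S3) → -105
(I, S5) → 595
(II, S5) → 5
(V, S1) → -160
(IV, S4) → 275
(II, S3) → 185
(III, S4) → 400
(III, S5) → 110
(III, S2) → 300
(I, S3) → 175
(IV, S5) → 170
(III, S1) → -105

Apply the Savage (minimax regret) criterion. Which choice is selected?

Column bests: S1=350, S2=765, S3=240, S4=400, S5=670.
I regrets: 125, 470, 65, 305, 75 → max 470
II regrets: 0, 725, 55, 260, 665 → max 725
III regrets: 455, 465, 270, 0, 560 → max 560
IV regrets: 335, 140, 345, 125, 500 → max 500
V regrets: 510, 0, 0, 20, 0 → max 510
Smallest max regret = 470 → I.

I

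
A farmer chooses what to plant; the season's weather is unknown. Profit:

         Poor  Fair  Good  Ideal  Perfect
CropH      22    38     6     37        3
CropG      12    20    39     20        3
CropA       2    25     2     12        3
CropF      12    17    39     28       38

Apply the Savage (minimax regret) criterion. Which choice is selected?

CropF

Column bests: Poor=22, Fair=38, Good=39, Ideal=37, Perfect=38.
CropH regrets: 0, 0, 33, 0, 35 → max 35
CropG regrets: 10, 18, 0, 17, 35 → max 35
CropA regrets: 20, 13, 37, 25, 35 → max 37
CropF regrets: 10, 21, 0, 9, 0 → max 21
Smallest max regret = 21 → CropF.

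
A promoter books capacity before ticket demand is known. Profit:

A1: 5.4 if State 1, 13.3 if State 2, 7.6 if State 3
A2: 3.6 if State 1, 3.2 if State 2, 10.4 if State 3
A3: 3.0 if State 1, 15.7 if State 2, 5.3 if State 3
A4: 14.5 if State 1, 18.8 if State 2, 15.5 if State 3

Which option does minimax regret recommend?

A4

Column bests: State 1=14.5, State 2=18.8, State 3=15.5.
A1 regrets: 9.1, 5.5, 7.9 → max 9.1
A2 regrets: 10.9, 15.6, 5.1 → max 15.6
A3 regrets: 11.5, 3.1, 10.2 → max 11.5
A4 regrets: 0.0, 0.0, 0.0 → max 0.0
Smallest max regret = 0.0 → A4.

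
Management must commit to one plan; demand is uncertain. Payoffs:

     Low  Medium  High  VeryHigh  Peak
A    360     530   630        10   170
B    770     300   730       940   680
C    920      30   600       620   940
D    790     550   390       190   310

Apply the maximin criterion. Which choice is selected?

B

Row minima: A=10, B=300, C=30, D=190
Best worst-case = 300 → B.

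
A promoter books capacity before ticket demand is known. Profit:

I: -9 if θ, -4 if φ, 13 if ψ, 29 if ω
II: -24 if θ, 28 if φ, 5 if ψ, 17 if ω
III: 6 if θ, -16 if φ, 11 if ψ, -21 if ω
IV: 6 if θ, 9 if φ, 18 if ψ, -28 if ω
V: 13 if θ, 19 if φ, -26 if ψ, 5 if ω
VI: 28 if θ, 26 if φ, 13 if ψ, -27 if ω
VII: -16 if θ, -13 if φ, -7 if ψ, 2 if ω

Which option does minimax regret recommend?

I

Column bests: θ=28, φ=28, ψ=18, ω=29.
I regrets: 37, 32, 5, 0 → max 37
II regrets: 52, 0, 13, 12 → max 52
III regrets: 22, 44, 7, 50 → max 50
IV regrets: 22, 19, 0, 57 → max 57
V regrets: 15, 9, 44, 24 → max 44
VI regrets: 0, 2, 5, 56 → max 56
VII regrets: 44, 41, 25, 27 → max 44
Smallest max regret = 37 → I.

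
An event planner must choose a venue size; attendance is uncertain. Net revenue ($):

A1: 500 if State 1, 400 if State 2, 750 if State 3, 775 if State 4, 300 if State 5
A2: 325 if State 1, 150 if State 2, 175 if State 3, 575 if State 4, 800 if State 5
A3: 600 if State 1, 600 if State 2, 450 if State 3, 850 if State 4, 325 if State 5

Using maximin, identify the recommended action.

A3

Row minima: A1=300, A2=150, A3=325
Best worst-case = 325 → A3.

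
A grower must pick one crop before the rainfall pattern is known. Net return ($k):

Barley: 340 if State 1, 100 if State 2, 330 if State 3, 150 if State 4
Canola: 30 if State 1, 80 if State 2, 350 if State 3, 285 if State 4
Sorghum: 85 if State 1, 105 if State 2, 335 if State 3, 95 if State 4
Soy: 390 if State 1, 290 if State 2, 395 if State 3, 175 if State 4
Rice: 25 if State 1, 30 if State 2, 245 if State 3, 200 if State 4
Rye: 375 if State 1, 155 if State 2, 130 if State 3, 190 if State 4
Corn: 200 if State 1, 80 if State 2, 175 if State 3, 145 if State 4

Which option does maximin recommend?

Row minima: Barley=100, Canola=30, Sorghum=85, Soy=175, Rice=25, Rye=130, Corn=80
Best worst-case = 175 → Soy.

Soy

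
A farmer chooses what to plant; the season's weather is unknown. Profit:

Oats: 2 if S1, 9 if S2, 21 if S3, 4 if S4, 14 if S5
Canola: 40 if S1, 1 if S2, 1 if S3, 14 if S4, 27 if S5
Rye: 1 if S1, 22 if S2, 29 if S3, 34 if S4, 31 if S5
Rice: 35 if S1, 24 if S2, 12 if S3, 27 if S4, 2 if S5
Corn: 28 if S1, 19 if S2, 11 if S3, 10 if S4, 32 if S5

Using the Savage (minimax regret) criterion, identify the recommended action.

Column bests: S1=40, S2=24, S3=29, S4=34, S5=32.
Oats regrets: 38, 15, 8, 30, 18 → max 38
Canola regrets: 0, 23, 28, 20, 5 → max 28
Rye regrets: 39, 2, 0, 0, 1 → max 39
Rice regrets: 5, 0, 17, 7, 30 → max 30
Corn regrets: 12, 5, 18, 24, 0 → max 24
Smallest max regret = 24 → Corn.

Corn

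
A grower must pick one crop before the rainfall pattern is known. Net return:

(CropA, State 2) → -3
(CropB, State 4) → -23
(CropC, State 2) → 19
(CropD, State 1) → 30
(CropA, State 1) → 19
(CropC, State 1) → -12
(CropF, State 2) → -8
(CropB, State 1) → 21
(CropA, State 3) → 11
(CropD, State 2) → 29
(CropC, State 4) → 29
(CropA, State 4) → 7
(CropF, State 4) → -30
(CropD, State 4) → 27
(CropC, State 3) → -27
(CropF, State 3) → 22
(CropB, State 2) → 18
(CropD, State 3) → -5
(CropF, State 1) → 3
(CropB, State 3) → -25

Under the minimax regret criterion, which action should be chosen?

Column bests: State 1=30, State 2=29, State 3=22, State 4=29.
CropD regrets: 0, 0, 27, 2 → max 27
CropA regrets: 11, 32, 11, 22 → max 32
CropF regrets: 27, 37, 0, 59 → max 59
CropB regrets: 9, 11, 47, 52 → max 52
CropC regrets: 42, 10, 49, 0 → max 49
Smallest max regret = 27 → CropD.

CropD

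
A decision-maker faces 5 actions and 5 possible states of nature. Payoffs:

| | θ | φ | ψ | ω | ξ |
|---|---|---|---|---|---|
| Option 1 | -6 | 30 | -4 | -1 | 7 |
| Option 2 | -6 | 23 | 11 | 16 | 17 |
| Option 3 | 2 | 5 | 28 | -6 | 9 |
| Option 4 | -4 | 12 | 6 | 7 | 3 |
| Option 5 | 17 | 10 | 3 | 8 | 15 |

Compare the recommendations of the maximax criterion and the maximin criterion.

maximax → Option 1; maximin → Option 5 (disagree)

Row maxima: Option 1=30, Option 2=23, Option 3=28, Option 4=12, Option 5=17
Best best-case = 30 → Option 1.
Row minima: Option 1=-6, Option 2=-6, Option 3=-6, Option 4=-4, Option 5=3
Best worst-case = 3 → Option 5.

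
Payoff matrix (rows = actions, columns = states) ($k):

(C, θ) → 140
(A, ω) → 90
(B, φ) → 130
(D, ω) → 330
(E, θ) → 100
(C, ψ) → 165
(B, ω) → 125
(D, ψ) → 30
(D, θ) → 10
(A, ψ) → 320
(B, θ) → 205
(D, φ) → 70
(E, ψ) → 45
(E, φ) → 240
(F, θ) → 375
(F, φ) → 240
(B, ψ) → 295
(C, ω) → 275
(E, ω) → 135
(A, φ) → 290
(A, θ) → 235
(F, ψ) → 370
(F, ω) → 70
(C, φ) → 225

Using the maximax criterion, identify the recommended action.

Row maxima: A=320, B=295, C=275, D=330, E=240, F=375
Best best-case = 375 → F.

F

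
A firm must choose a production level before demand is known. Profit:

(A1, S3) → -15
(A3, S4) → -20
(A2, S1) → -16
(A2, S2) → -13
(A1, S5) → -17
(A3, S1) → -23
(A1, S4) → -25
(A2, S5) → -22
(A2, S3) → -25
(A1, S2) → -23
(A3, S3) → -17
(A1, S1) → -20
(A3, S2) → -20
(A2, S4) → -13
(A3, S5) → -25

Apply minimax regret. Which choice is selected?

A3

Column bests: S1=-16, S2=-13, S3=-15, S4=-13, S5=-17.
A1 regrets: 4, 10, 0, 12, 0 → max 12
A2 regrets: 0, 0, 10, 0, 5 → max 10
A3 regrets: 7, 7, 2, 7, 8 → max 8
Smallest max regret = 8 → A3.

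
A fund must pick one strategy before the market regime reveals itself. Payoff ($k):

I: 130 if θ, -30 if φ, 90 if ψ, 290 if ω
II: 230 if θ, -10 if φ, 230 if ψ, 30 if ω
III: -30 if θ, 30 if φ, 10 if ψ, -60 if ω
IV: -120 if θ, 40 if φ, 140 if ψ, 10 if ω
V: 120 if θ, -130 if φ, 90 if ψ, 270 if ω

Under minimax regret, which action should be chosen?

I

Column bests: θ=230, φ=40, ψ=230, ω=290.
I regrets: 100, 70, 140, 0 → max 140
II regrets: 0, 50, 0, 260 → max 260
III regrets: 260, 10, 220, 350 → max 350
IV regrets: 350, 0, 90, 280 → max 350
V regrets: 110, 170, 140, 20 → max 170
Smallest max regret = 140 → I.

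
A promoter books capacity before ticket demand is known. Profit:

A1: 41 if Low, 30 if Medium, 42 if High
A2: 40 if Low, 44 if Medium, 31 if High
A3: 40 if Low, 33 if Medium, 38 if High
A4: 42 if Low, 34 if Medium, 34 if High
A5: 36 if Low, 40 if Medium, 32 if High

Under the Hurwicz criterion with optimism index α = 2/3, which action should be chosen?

A2

A1: 2/3·42 + 1/3·30 = 38
A2: 2/3·44 + 1/3·31 = 119/3
A3: 2/3·40 + 1/3·33 = 113/3
A4: 2/3·42 + 1/3·34 = 118/3
A5: 2/3·40 + 1/3·32 = 112/3
Highest Hurwicz score = 119/3 → A2.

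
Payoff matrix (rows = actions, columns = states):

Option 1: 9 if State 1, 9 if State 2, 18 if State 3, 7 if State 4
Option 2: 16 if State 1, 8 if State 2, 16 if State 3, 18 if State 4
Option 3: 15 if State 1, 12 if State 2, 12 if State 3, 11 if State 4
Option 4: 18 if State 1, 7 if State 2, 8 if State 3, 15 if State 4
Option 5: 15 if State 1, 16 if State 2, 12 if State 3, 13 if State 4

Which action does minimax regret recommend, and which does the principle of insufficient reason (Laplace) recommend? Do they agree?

minimax regret → Option 5; laplace → Option 2 (disagree)

Column bests: State 1=18, State 2=16, State 3=18, State 4=18.
Option 1 regrets: 9, 7, 0, 11 → max 11
Option 2 regrets: 2, 8, 2, 0 → max 8
Option 3 regrets: 3, 4, 6, 7 → max 7
Option 4 regrets: 0, 9, 10, 3 → max 10
Option 5 regrets: 3, 0, 6, 5 → max 6
Smallest max regret = 6 → Option 5.
Row averages: Option 1=10.75, Option 2=14.5, Option 3=12.5, Option 4=12, Option 5=14
Highest average = 14.5 → Option 2.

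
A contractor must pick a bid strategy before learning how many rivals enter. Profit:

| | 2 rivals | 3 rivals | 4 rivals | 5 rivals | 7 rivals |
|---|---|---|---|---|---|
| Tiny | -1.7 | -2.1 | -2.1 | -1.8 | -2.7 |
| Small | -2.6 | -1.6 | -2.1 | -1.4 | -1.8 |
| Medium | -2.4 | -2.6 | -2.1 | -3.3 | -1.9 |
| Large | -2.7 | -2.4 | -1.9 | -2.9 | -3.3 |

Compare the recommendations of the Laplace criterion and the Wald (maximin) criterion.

Row averages: Tiny=-2.08, Small=-1.9, Medium=-2.46, Large=-2.64
Highest average = -1.9 → Small.
Row minima: Tiny=-2.7, Small=-2.6, Medium=-3.3, Large=-3.3
Best worst-case = -2.6 → Small.

laplace → Small; maximin → Small (agree)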